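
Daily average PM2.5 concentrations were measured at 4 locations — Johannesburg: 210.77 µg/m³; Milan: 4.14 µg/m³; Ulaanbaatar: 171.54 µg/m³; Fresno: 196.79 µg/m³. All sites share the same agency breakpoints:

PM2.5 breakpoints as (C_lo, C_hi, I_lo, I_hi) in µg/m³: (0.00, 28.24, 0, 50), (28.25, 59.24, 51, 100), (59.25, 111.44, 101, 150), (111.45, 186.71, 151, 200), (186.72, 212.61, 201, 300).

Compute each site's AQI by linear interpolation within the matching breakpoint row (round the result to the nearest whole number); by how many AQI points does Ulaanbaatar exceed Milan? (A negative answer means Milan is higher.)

Johannesburg: 210.77 lies in 186.72–212.61, so I_lo=201, I_hi=300, C_lo=186.72, C_hi=212.61.
(300−201)/(212.61−186.72) × (210.77−186.72) + 201 = 99/25.89 × 24.05 + 201 ≈ 292.96 → 293.
Milan: row 0.00–28.24 (AQI 0–50). (50−0)·(4.14−0.00)/(28.24−0.00) + 0 = 50·4.14/28.24 + 0 ≈ 7.33 → 7.
Ulaanbaatar: row 111.45–186.71 (AQI 151–200). (200−151)·(171.54−111.45)/(186.71−111.45) + 151 = 49·60.09/75.26 + 151 ≈ 190.12 → 190.
Fresno: 196.79 ∈ [186.72, 212.61] ↔ index [201, 300].
201 + (196.79−186.72)·(300−201)/(212.61−186.72) = 201 + 10.07·99/25.89 ≈ 239.51, so AQI = 240.
AQIs: Johannesburg=293, Milan=7, Ulaanbaatar=190, Fresno=240. Ulaanbaatar (190) − Milan (7) = 183.

183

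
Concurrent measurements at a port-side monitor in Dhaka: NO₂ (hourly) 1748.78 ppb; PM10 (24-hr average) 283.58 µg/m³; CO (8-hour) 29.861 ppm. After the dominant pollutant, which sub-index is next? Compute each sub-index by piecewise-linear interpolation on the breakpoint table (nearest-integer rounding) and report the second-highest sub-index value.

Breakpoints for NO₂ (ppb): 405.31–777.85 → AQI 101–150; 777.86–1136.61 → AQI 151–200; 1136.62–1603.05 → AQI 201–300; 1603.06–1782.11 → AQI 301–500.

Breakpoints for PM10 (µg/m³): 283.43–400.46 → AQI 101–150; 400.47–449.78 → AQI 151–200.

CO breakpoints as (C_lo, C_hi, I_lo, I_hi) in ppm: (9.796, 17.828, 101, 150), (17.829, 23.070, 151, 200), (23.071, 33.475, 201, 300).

266

NO₂: row 1603.06–1782.11 (AQI 301–500). (500−301)·(1748.78−1603.06)/(1782.11−1603.06) + 301 = 199·145.72/179.05 + 301 ≈ 462.96 → 463.
PM10: 283.58 lies in 283.43–400.46, so I_lo=101, I_hi=150, C_lo=283.43, C_hi=400.46.
(150−101)/(400.46−283.43) × (283.58−283.43) + 101 = 49/117.03 × 0.15 + 101 ≈ 101.06 → 101.
CO: 29.861 lies in 23.071–33.475, so I_lo=201, I_hi=300, C_lo=23.071, C_hi=33.475.
(300−201)/(33.475−23.071) × (29.861−23.071) + 201 = 99/10.404 × 6.790 + 201 ≈ 265.61 → 266.
Sub-indices: NO₂→463, PM10→101, CO→266. Ranked high→low: 463, 266, 101. Second-highest sub-index = 266.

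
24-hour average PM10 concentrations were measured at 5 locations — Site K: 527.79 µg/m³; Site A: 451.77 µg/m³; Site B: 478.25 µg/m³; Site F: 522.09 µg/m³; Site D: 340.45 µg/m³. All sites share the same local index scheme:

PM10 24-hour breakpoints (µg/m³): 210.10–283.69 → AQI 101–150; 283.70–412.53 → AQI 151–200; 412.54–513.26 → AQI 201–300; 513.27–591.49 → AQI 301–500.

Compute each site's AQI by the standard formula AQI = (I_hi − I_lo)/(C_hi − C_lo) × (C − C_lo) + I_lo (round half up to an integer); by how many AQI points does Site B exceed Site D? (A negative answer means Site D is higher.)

Site K: row 513.27–591.49 (AQI 301–500). (500−301)·(527.79−513.27)/(591.49−513.27) + 301 = 199·14.52/78.22 + 301 ≈ 337.94 → 338.
Site A: 451.77 ∈ [412.54, 513.26] ↔ index [201, 300].
201 + (451.77−412.54)·(300−201)/(513.26−412.54) = 201 + 39.23·99/100.72 ≈ 239.56, so AQI = 240.
Site B: row 412.54–513.26 (AQI 201–300). (300−201)·(478.25−412.54)/(513.26−412.54) + 201 = 99·65.71/100.72 + 201 ≈ 265.59 → 266.
Site F: 522.09 lies in 513.27–591.49, so I_lo=301, I_hi=500, C_lo=513.27, C_hi=591.49.
(500−301)/(591.49−513.27) × (522.09−513.27) + 301 = 199/78.22 × 8.82 + 301 ≈ 323.44 → 323.
Site D 340.45: bracket 283.70–412.53 → index 151–200; slope 49/128.83, offset 56.75.
AQI = 151 + 49/128.83·56.75 ≈ 172.58 ⇒ 173.
AQIs: Site K=338, Site A=240, Site B=266, Site F=323, Site D=173. Site B (266) − Site D (173) = 93.

93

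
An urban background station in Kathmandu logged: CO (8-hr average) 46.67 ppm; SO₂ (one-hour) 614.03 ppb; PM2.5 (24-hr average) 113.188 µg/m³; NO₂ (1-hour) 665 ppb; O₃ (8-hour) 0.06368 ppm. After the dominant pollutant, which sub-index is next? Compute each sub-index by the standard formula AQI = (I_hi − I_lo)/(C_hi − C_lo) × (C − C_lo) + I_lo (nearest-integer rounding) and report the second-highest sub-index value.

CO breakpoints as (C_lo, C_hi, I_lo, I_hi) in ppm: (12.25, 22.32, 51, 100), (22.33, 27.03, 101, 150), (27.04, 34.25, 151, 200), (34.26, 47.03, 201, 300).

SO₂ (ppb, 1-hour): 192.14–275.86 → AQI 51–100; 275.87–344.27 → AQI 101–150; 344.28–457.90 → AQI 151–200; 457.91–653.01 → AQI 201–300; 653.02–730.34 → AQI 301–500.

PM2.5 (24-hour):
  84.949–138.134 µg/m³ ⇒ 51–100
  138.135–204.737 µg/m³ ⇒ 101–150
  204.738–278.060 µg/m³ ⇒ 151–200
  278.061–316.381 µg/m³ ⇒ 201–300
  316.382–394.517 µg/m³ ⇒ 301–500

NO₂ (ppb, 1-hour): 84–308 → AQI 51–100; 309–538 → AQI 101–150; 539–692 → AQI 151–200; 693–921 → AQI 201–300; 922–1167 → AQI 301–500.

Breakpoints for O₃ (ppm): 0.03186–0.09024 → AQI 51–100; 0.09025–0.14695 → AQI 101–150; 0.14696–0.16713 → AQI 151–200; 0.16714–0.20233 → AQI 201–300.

CO 46.67: bracket 34.26–47.03 → index 201–300; slope 99/12.77, offset 12.41.
AQI = 201 + 99/12.77·12.41 ≈ 297.21 ⇒ 297.
SO₂: row 457.91–653.01 (AQI 201–300). (300−201)·(614.03−457.91)/(653.01−457.91) + 201 = 99·156.12/195.10 + 201 ≈ 280.22 → 280.
PM2.5: row 84.949–138.134 (AQI 51–100). (100−51)·(113.188−84.949)/(138.134−84.949) + 51 = 49·28.239/53.185 + 51 ≈ 77.02 → 77.
NO₂ 665: bracket 539–692 → index 151–200; slope 49/153, offset 126.
AQI = 151 + 49/153·126 ≈ 191.35 ⇒ 191.
O₃: 0.06368 lies in 0.03186–0.09024, so I_lo=51, I_hi=100, C_lo=0.03186, C_hi=0.09024.
(100−51)/(0.09024−0.03186) × (0.06368−0.03186) + 51 = 49/0.05838 × 0.03182 + 51 ≈ 77.71 → 78.
Sub-indices: CO→297, SO₂→280, PM2.5→77, NO₂→191, O₃→78. Ranked high→low: 297, 280, 191, 78, 77. Second-highest sub-index = 280.

280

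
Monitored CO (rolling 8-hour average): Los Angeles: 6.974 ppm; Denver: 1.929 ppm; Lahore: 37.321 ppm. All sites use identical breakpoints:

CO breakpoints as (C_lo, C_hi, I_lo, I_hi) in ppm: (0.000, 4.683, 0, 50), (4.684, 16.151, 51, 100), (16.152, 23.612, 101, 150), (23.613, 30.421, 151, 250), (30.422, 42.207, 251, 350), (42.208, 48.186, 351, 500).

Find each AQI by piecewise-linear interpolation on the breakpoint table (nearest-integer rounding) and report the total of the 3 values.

Los Angeles 6.974: bracket 4.684–16.151 → index 51–100; slope 49/11.467, offset 2.290.
AQI = 51 + 49/11.467·2.290 ≈ 60.79 ⇒ 61.
Denver: 1.929 lies in 0.000–4.683, so I_lo=0, I_hi=50, C_lo=0.000, C_hi=4.683.
(50−0)/(4.683−0.000) × (1.929−0.000) + 0 = 50/4.683 × 1.929 + 0 ≈ 20.60 → 21.
Lahore: 37.321 lies in 30.422–42.207, so I_lo=251, I_hi=350, C_lo=30.422, C_hi=42.207.
(350−251)/(42.207−30.422) × (37.321−30.422) + 251 = 99/11.785 × 6.899 + 251 ≈ 308.96 → 309.
AQIs: Los Angeles=61, Denver=21, Lahore=309. Sum = 61 + 21 + 309 = 391.

391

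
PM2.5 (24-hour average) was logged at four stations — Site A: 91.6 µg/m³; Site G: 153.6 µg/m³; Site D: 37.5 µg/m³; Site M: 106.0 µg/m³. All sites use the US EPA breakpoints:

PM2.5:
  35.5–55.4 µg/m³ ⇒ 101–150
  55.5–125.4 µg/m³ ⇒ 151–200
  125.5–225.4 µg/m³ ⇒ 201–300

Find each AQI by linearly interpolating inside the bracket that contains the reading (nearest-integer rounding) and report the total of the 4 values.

697

Site A: 91.6 ∈ [55.5, 125.4] ↔ index [151, 200].
151 + (91.6−55.5)·(200−151)/(125.4−55.5) = 151 + 36.1·49/69.9 ≈ 176.31, so AQI = 176.
Site G: 153.6 ∈ [125.5, 225.4] ↔ index [201, 300].
201 + (153.6−125.5)·(300−201)/(225.4−125.5) = 201 + 28.1·99/99.9 ≈ 228.85, so AQI = 229.
Site D 37.5: bracket 35.5–55.4 → index 101–150; slope 49/19.9, offset 2.0.
AQI = 101 + 49/19.9·2.0 ≈ 105.92 ⇒ 106.
Site M: 106.0 ∈ [55.5, 125.4] ↔ index [151, 200].
151 + (106.0−55.5)·(200−151)/(125.4−55.5) = 151 + 50.5·49/69.9 ≈ 186.40, so AQI = 186.
AQIs: Site A=176, Site G=229, Site D=106, Site M=186. Sum = 176 + 229 + 106 + 186 = 697.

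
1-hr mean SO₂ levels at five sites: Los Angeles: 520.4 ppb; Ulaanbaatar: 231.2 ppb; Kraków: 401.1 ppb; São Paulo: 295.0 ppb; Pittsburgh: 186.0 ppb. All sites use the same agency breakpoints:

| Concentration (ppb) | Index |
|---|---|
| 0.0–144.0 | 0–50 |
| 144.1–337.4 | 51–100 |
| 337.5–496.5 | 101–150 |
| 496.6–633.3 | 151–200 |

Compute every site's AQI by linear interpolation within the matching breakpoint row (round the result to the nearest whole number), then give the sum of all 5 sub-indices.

505

Los Angeles: row 496.6–633.3 (AQI 151–200). (200−151)·(520.4−496.6)/(633.3−496.6) + 151 = 49·23.8/136.7 + 151 ≈ 159.53 → 160.
Ulaanbaatar 231.2: bracket 144.1–337.4 → index 51–100; slope 49/193.3, offset 87.1.
AQI = 51 + 49/193.3·87.1 ≈ 73.08 ⇒ 73.
Kraków: 401.1 lies in 337.5–496.5, so I_lo=101, I_hi=150, C_lo=337.5, C_hi=496.5.
(150−101)/(496.5−337.5) × (401.1−337.5) + 101 = 49/159.0 × 63.6 + 101 ≈ 120.60 → 121.
São Paulo 295.0: bracket 144.1–337.4 → index 51–100; slope 49/193.3, offset 150.9.
AQI = 51 + 49/193.3·150.9 ≈ 89.25 ⇒ 89.
Pittsburgh: 186.0 lies in 144.1–337.4, so I_lo=51, I_hi=100, C_lo=144.1, C_hi=337.4.
(100−51)/(337.4−144.1) × (186.0−144.1) + 51 = 49/193.3 × 41.9 + 51 ≈ 61.62 → 62.
AQIs: Los Angeles=160, Ulaanbaatar=73, Kraków=121, São Paulo=89, Pittsburgh=62. Sum = 160 + 73 + 121 + 89 + 62 = 505.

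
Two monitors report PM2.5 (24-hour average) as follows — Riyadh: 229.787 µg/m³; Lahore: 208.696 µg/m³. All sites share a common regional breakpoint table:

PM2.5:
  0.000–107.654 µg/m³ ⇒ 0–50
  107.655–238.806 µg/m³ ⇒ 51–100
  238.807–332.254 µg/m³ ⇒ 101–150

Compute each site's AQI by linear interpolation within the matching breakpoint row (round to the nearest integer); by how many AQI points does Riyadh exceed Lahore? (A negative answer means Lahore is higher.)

Riyadh: row 107.655–238.806 (AQI 51–100). (100−51)·(229.787−107.655)/(238.806−107.655) + 51 = 49·122.132/131.151 + 51 ≈ 96.63 → 97.
Lahore: 208.696 ∈ [107.655, 238.806] ↔ index [51, 100].
51 + (208.696−107.655)·(100−51)/(238.806−107.655) = 51 + 101.041·49/131.151 ≈ 88.75, so AQI = 89.
AQIs: Riyadh=97, Lahore=89. Riyadh (97) − Lahore (89) = 8.

8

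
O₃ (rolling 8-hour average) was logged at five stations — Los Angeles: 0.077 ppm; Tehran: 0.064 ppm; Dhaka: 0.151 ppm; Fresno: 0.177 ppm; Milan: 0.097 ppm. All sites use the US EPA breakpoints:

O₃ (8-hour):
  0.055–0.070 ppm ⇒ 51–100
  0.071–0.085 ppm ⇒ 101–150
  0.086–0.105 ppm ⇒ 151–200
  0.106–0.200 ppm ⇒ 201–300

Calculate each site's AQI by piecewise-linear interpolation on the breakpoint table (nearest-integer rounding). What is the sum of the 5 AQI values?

905

Los Angeles: 0.077 ∈ [0.071, 0.085] ↔ index [101, 150].
101 + (0.077−0.071)·(150−101)/(0.085−0.071) = 101 + 0.006·49/0.014 ≈ 122.00, so AQI = 122.
Tehran: row 0.055–0.070 (AQI 51–100). (100−51)·(0.064−0.055)/(0.070−0.055) + 51 = 49·0.009/0.015 + 51 ≈ 80.40 → 80.
Dhaka: 0.151 ∈ [0.106, 0.200] ↔ index [201, 300].
201 + (0.151−0.106)·(300−201)/(0.200−0.106) = 201 + 0.045·99/0.094 ≈ 248.39, so AQI = 248.
Fresno: 0.177 ∈ [0.106, 0.200] ↔ index [201, 300].
201 + (0.177−0.106)·(300−201)/(0.200−0.106) = 201 + 0.071·99/0.094 ≈ 275.78, so AQI = 276.
Milan: row 0.086–0.105 (AQI 151–200). (200−151)·(0.097−0.086)/(0.105−0.086) + 151 = 49·0.011/0.019 + 151 ≈ 179.37 → 179.
AQIs: Los Angeles=122, Tehran=80, Dhaka=248, Fresno=276, Milan=179. Sum = 122 + 80 + 248 + 276 + 179 = 905.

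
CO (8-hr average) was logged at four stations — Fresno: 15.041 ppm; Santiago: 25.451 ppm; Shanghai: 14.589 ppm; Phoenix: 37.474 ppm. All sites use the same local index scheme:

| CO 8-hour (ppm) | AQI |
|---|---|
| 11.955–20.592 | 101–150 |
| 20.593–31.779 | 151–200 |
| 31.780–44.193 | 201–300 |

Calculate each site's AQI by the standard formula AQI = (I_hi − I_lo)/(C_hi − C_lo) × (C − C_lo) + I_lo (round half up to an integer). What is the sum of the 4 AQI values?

653

Fresno: row 11.955–20.592 (AQI 101–150). (150−101)·(15.041−11.955)/(20.592−11.955) + 101 = 49·3.086/8.637 + 101 ≈ 118.51 → 119.
Santiago 25.451: bracket 20.593–31.779 → index 151–200; slope 49/11.186, offset 4.858.
AQI = 151 + 49/11.186·4.858 ≈ 172.28 ⇒ 172.
Shanghai: 14.589 lies in 11.955–20.592, so I_lo=101, I_hi=150, C_lo=11.955, C_hi=20.592.
(150−101)/(20.592−11.955) × (14.589−11.955) + 101 = 49/8.637 × 2.634 + 101 ≈ 115.94 → 116.
Phoenix: row 31.780–44.193 (AQI 201–300). (300−201)·(37.474−31.780)/(44.193−31.780) + 201 = 99·5.694/12.413 + 201 ≈ 246.41 → 246.
AQIs: Fresno=119, Santiago=172, Shanghai=116, Phoenix=246. Sum = 119 + 172 + 116 + 246 = 653.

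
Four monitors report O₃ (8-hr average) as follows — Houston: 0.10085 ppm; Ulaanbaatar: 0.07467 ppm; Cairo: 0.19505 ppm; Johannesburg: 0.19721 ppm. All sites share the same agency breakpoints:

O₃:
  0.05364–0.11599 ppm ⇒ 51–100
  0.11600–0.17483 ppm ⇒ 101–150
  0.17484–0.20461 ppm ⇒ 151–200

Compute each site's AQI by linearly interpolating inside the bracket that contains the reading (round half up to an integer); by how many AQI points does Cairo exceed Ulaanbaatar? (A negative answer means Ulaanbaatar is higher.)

Houston: 0.10085 lies in 0.05364–0.11599, so I_lo=51, I_hi=100, C_lo=0.05364, C_hi=0.11599.
(100−51)/(0.11599−0.05364) × (0.10085−0.05364) + 51 = 49/0.06235 × 0.04721 + 51 ≈ 88.10 → 88.
Ulaanbaatar 0.07467: bracket 0.05364–0.11599 → index 51–100; slope 49/0.06235, offset 0.02103.
AQI = 51 + 49/0.06235·0.02103 ≈ 67.53 ⇒ 68.
Cairo 0.19505: bracket 0.17484–0.20461 → index 151–200; slope 49/0.02977, offset 0.02021.
AQI = 151 + 49/0.02977·0.02021 ≈ 184.26 ⇒ 184.
Johannesburg: row 0.17484–0.20461 (AQI 151–200). (200−151)·(0.19721−0.17484)/(0.20461−0.17484) + 151 = 49·0.02237/0.02977 + 151 ≈ 187.82 → 188.
AQIs: Houston=88, Ulaanbaatar=68, Cairo=184, Johannesburg=188. Cairo (184) − Ulaanbaatar (68) = 116.

116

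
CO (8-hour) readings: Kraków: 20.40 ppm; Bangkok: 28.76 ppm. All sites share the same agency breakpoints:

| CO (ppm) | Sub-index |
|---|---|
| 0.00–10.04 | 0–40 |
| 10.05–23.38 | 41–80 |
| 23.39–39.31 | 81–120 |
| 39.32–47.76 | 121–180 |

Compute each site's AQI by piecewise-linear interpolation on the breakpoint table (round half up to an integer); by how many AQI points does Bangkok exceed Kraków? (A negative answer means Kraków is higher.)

Kraków: 20.40 ∈ [10.05, 23.38] ↔ index [41, 80].
41 + (20.40−10.05)·(80−41)/(23.38−10.05) = 41 + 10.35·39/13.33 ≈ 71.28, so AQI = 71.
Bangkok: 28.76 ∈ [23.39, 39.31] ↔ index [81, 120].
81 + (28.76−23.39)·(120−81)/(39.31−23.39) = 81 + 5.37·39/15.92 ≈ 94.16, so AQI = 94.
AQIs: Kraków=71, Bangkok=94. Bangkok (94) − Kraków (71) = 23.

23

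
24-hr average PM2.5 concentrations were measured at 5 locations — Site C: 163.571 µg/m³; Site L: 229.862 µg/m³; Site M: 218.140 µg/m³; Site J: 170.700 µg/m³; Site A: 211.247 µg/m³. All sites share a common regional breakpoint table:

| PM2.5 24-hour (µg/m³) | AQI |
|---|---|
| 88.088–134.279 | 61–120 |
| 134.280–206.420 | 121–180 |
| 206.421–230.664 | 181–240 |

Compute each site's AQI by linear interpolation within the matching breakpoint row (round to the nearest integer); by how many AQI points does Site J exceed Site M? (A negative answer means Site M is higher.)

-59

Site C: 163.571 lies in 134.280–206.420, so I_lo=121, I_hi=180, C_lo=134.280, C_hi=206.420.
(180−121)/(206.420−134.280) × (163.571−134.280) + 121 = 59/72.140 × 29.291 + 121 ≈ 144.96 → 145.
Site L 229.862: bracket 206.421–230.664 → index 181–240; slope 59/24.243, offset 23.441.
AQI = 181 + 59/24.243·23.441 ≈ 238.05 ⇒ 238.
Site M 218.140: bracket 206.421–230.664 → index 181–240; slope 59/24.243, offset 11.719.
AQI = 181 + 59/24.243·11.719 ≈ 209.52 ⇒ 210.
Site J: 170.700 ∈ [134.280, 206.420] ↔ index [121, 180].
121 + (170.700−134.280)·(180−121)/(206.420−134.280) = 121 + 36.420·59/72.140 ≈ 150.79, so AQI = 151.
Site A: 211.247 ∈ [206.421, 230.664] ↔ index [181, 240].
181 + (211.247−206.421)·(240−181)/(230.664−206.421) = 181 + 4.826·59/24.243 ≈ 192.74, so AQI = 193.
AQIs: Site C=145, Site L=238, Site M=210, Site J=151, Site A=193. Site J (151) − Site M (210) = -59.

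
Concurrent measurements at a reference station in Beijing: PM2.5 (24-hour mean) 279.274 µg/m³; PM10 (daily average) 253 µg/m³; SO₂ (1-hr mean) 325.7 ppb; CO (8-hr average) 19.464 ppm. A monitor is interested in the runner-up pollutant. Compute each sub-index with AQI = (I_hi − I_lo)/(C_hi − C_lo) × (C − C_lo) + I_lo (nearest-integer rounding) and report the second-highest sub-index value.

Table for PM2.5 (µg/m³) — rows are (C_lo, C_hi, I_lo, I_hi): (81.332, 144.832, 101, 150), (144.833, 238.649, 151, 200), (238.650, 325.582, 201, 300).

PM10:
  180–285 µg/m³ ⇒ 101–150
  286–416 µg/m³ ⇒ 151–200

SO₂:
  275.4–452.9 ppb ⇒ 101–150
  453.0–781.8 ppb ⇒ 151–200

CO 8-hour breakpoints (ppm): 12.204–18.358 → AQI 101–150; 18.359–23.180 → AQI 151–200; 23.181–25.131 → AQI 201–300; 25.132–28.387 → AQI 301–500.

162

PM2.5: row 238.650–325.582 (AQI 201–300). (300−201)·(279.274−238.650)/(325.582−238.650) + 201 = 99·40.624/86.932 + 201 ≈ 247.26 → 247.
PM10: 253 ∈ [180, 285] ↔ index [101, 150].
101 + (253−180)·(150−101)/(285−180) = 101 + 73·49/105 ≈ 135.07, so AQI = 135.
SO₂: 325.7 lies in 275.4–452.9, so I_lo=101, I_hi=150, C_lo=275.4, C_hi=452.9.
(150−101)/(452.9−275.4) × (325.7−275.4) + 101 = 49/177.5 × 50.3 + 101 ≈ 114.89 → 115.
CO: 19.464 lies in 18.359–23.180, so I_lo=151, I_hi=200, C_lo=18.359, C_hi=23.180.
(200−151)/(23.180−18.359) × (19.464−18.359) + 151 = 49/4.821 × 1.105 + 151 ≈ 162.23 → 162.
Sub-indices: PM2.5→247, PM10→135, SO₂→115, CO→162. Ranked high→low: 247, 162, 135, 115. Second-highest sub-index = 162.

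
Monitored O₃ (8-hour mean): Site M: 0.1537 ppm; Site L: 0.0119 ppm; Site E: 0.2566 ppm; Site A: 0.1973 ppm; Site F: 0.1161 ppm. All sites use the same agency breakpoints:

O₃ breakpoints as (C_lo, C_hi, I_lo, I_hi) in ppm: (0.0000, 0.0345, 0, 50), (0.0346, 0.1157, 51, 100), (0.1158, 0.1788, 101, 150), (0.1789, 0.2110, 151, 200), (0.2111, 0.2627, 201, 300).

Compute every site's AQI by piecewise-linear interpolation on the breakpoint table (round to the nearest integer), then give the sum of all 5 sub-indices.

715

Site M: row 0.1158–0.1788 (AQI 101–150). (150−101)·(0.1537−0.1158)/(0.1788−0.1158) + 101 = 49·0.0379/0.0630 + 101 ≈ 130.48 → 130.
Site L: 0.0119 ∈ [0.0000, 0.0345] ↔ index [0, 50].
0 + (0.0119−0.0000)·(50−0)/(0.0345−0.0000) = 0 + 0.0119·50/0.0345 ≈ 17.25, so AQI = 17.
Site E 0.2566: bracket 0.2111–0.2627 → index 201–300; slope 99/0.0516, offset 0.0455.
AQI = 201 + 99/0.0516·0.0455 ≈ 288.30 ⇒ 288.
Site A: 0.1973 ∈ [0.1789, 0.2110] ↔ index [151, 200].
151 + (0.1973−0.1789)·(200−151)/(0.2110−0.1789) = 151 + 0.0184·49/0.0321 ≈ 179.09, so AQI = 179.
Site F: row 0.1158–0.1788 (AQI 101–150). (150−101)·(0.1161−0.1158)/(0.1788−0.1158) + 101 = 49·0.0003/0.0630 + 101 ≈ 101.23 → 101.
AQIs: Site M=130, Site L=17, Site E=288, Site A=179, Site F=101. Sum = 130 + 17 + 288 + 179 + 101 = 715.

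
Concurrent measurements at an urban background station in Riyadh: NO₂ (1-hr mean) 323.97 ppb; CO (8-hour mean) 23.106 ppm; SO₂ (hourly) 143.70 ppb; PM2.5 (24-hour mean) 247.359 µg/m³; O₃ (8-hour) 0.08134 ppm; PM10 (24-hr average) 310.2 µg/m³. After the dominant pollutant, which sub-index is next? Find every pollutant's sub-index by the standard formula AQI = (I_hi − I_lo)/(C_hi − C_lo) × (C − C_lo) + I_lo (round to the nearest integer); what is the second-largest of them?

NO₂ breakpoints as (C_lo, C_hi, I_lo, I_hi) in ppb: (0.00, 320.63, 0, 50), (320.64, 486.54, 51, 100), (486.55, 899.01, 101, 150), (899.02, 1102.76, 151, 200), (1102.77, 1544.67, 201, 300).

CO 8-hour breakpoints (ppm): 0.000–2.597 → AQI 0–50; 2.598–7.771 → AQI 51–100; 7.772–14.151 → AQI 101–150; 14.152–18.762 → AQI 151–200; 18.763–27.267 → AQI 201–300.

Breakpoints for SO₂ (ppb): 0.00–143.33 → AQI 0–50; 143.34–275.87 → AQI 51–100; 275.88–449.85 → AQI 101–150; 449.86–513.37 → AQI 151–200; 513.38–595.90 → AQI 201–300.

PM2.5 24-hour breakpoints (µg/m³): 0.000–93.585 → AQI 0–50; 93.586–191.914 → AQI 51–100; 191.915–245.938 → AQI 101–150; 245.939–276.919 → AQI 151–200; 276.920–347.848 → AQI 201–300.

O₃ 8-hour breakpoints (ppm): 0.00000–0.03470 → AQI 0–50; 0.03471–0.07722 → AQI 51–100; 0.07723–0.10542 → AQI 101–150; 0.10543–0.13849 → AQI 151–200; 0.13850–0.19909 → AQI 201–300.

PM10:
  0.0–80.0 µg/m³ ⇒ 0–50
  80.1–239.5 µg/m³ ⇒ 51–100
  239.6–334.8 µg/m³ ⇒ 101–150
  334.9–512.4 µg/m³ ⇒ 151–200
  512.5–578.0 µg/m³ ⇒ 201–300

153

NO₂: 323.97 lies in 320.64–486.54, so I_lo=51, I_hi=100, C_lo=320.64, C_hi=486.54.
(100−51)/(486.54−320.64) × (323.97−320.64) + 51 = 49/165.90 × 3.33 + 51 ≈ 51.98 → 52.
CO 23.106: bracket 18.763–27.267 → index 201–300; slope 99/8.504, offset 4.343.
AQI = 201 + 99/8.504·4.343 ≈ 251.56 ⇒ 252.
SO₂: 143.70 ∈ [143.34, 275.87] ↔ index [51, 100].
51 + (143.70−143.34)·(100−51)/(275.87−143.34) = 51 + 0.36·49/132.53 ≈ 51.13, so AQI = 51.
PM2.5: 247.359 lies in 245.939–276.919, so I_lo=151, I_hi=200, C_lo=245.939, C_hi=276.919.
(200−151)/(276.919−245.939) × (247.359−245.939) + 151 = 49/30.980 × 1.420 + 151 ≈ 153.25 → 153.
O₃: 0.08134 ∈ [0.07723, 0.10542] ↔ index [101, 150].
101 + (0.08134−0.07723)·(150−101)/(0.10542−0.07723) = 101 + 0.00411·49/0.02819 ≈ 108.14, so AQI = 108.
PM10: 310.2 lies in 239.6–334.8, so I_lo=101, I_hi=150, C_lo=239.6, C_hi=334.8.
(150−101)/(334.8−239.6) × (310.2−239.6) + 101 = 49/95.2 × 70.6 + 101 ≈ 137.34 → 137.
Sub-indices: NO₂→52, CO→252, SO₂→51, PM2.5→153, O₃→108, PM10→137. Ranked high→low: 252, 153, 137, 108, 52, 51. Second-highest sub-index = 153.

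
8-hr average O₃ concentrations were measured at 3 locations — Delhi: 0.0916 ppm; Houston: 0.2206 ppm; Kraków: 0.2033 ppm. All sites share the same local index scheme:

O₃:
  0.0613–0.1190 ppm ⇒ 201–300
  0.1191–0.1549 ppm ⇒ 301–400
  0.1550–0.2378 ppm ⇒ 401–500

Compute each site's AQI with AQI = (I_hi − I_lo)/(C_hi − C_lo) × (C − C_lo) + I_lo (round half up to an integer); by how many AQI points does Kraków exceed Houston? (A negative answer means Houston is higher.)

-20

Delhi: 0.0916 lies in 0.0613–0.1190, so I_lo=201, I_hi=300, C_lo=0.0613, C_hi=0.1190.
(300−201)/(0.1190−0.0613) × (0.0916−0.0613) + 201 = 99/0.0577 × 0.0303 + 201 ≈ 252.99 → 253.
Houston: row 0.1550–0.2378 (AQI 401–500). (500−401)·(0.2206−0.1550)/(0.2378−0.1550) + 401 = 99·0.0656/0.0828 + 401 ≈ 479.43 → 479.
Kraków 0.2033: bracket 0.1550–0.2378 → index 401–500; slope 99/0.0828, offset 0.0483.
AQI = 401 + 99/0.0828·0.0483 ≈ 458.75 ⇒ 459.
AQIs: Delhi=253, Houston=479, Kraków=459. Kraków (459) − Houston (479) = -20.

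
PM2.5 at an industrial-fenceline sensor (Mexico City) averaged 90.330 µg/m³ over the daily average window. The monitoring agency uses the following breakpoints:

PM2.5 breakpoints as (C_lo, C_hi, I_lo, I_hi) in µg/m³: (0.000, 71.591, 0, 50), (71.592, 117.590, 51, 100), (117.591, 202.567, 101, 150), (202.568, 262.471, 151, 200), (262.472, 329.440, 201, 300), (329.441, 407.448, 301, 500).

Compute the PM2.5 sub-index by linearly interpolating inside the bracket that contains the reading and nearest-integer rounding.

71

PM2.5 90.330: bracket 71.592–117.590 → index 51–100; slope 49/45.998, offset 18.738.
AQI = 51 + 49/45.998·18.738 ≈ 70.96 ⇒ 71.
AQI 71 falls in the Moderate category.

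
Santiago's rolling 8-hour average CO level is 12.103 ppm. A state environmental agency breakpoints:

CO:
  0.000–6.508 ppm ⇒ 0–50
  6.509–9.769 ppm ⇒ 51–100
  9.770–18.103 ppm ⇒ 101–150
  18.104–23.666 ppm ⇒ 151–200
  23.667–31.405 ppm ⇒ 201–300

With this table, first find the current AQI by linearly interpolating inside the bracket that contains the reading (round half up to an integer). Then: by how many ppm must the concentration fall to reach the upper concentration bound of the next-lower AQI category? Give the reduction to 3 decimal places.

2.334

CO: row 9.770–18.103 (AQI 101–150). (150−101)·(12.103−9.770)/(18.103−9.770) + 101 = 49·2.333/8.333 + 101 ≈ 114.72 → 115.
Current AQI 115 is in the Unhealthy for Sensitive Groups range (101–150). The next-lower category tops out at AQI 100, whose upper concentration bound is 9.769 ppm.
Reduction needed = 12.103 − 9.769 = 2.334 ppm.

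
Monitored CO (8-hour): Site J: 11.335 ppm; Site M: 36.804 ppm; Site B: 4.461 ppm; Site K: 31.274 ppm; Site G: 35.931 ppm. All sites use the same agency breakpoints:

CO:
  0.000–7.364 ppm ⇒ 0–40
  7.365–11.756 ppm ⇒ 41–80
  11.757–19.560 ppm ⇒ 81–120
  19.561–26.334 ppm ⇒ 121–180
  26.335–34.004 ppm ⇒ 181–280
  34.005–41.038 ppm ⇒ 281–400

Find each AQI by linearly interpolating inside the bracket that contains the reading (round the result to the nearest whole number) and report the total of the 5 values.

Site J: row 7.365–11.756 (AQI 41–80). (80−41)·(11.335−7.365)/(11.756−7.365) + 41 = 39·3.970/4.391 + 41 ≈ 76.26 → 76.
Site M: row 34.005–41.038 (AQI 281–400). (400−281)·(36.804−34.005)/(41.038−34.005) + 281 = 119·2.799/7.033 + 281 ≈ 328.36 → 328.
Site B 4.461: bracket 0.000–7.364 → index 0–40; slope 40/7.364, offset 4.461.
AQI = 0 + 40/7.364·4.461 ≈ 24.23 ⇒ 24.
Site K 31.274: bracket 26.335–34.004 → index 181–280; slope 99/7.669, offset 4.939.
AQI = 181 + 99/7.669·4.939 ≈ 244.76 ⇒ 245.
Site G: 35.931 ∈ [34.005, 41.038] ↔ index [281, 400].
281 + (35.931−34.005)·(400−281)/(41.038−34.005) = 281 + 1.926·119/7.033 ≈ 313.59, so AQI = 314.
AQIs: Site J=76, Site M=328, Site B=24, Site K=245, Site G=314. Sum = 76 + 328 + 24 + 245 + 314 = 987.

987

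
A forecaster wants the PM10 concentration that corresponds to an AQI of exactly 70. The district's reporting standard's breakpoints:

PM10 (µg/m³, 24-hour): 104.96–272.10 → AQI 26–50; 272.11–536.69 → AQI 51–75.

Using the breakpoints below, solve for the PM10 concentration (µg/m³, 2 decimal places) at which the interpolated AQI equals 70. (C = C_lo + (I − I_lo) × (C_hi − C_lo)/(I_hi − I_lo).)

481.57

AQI 70 lies in the 51–75 band, which corresponds to 272.11–536.69 µg/m³.
C = 272.11 + (70−51)×(536.69−272.11)/(75−51) = 272.11 + 19×264.58/24 ≈ 481.5692 µg/m³ → 481.57 µg/m³ to 2 dp.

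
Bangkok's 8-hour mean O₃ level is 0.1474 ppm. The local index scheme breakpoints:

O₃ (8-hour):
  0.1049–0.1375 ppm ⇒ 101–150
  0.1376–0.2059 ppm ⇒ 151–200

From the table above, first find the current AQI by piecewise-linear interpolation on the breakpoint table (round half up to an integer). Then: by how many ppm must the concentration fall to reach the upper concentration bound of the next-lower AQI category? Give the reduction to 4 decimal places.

O₃: 0.1474 ∈ [0.1376, 0.2059] ↔ index [151, 200].
151 + (0.1474−0.1376)·(200−151)/(0.2059−0.1376) = 151 + 0.0098·49/0.0683 ≈ 158.03, so AQI = 158.
Current AQI 158 is in the Unhealthy range (151–200). The next-lower category tops out at AQI 150, whose upper concentration bound is 0.1375 ppm.
Reduction needed = 0.1474 − 0.1375 = 0.0099 ppm.

0.0099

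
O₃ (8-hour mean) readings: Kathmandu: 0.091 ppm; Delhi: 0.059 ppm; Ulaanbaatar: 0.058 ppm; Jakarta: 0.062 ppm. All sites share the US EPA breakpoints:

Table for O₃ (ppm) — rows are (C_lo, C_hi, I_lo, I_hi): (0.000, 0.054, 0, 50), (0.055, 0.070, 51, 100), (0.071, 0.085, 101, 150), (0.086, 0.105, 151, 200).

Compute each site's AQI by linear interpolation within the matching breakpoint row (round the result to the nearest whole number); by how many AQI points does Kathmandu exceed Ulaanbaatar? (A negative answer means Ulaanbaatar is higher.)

103

Kathmandu 0.091: bracket 0.086–0.105 → index 151–200; slope 49/0.019, offset 0.005.
AQI = 151 + 49/0.019·0.005 ≈ 163.89 ⇒ 164.
Delhi: row 0.055–0.070 (AQI 51–100). (100−51)·(0.059−0.055)/(0.070−0.055) + 51 = 49·0.004/0.015 + 51 ≈ 64.07 → 64.
Ulaanbaatar 0.058: bracket 0.055–0.070 → index 51–100; slope 49/0.015, offset 0.003.
AQI = 51 + 49/0.015·0.003 ≈ 60.80 ⇒ 61.
Jakarta: 0.062 ∈ [0.055, 0.070] ↔ index [51, 100].
51 + (0.062−0.055)·(100−51)/(0.070−0.055) = 51 + 0.007·49/0.015 ≈ 73.87, so AQI = 74.
AQIs: Kathmandu=164, Delhi=64, Ulaanbaatar=61, Jakarta=74. Kathmandu (164) − Ulaanbaatar (61) = 103.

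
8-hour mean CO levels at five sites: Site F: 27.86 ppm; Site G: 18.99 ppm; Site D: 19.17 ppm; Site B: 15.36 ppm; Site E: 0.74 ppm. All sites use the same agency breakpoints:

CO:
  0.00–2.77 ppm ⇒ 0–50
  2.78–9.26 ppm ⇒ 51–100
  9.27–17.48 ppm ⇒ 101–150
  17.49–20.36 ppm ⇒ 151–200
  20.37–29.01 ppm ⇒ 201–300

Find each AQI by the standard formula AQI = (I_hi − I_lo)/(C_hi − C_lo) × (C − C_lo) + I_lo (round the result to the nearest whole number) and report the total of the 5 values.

Site F: 27.86 lies in 20.37–29.01, so I_lo=201, I_hi=300, C_lo=20.37, C_hi=29.01.
(300−201)/(29.01−20.37) × (27.86−20.37) + 201 = 99/8.64 × 7.49 + 201 ≈ 286.82 → 287.
Site G: 18.99 ∈ [17.49, 20.36] ↔ index [151, 200].
151 + (18.99−17.49)·(200−151)/(20.36−17.49) = 151 + 1.50·49/2.87 ≈ 176.61, so AQI = 177.
Site D: 19.17 ∈ [17.49, 20.36] ↔ index [151, 200].
151 + (19.17−17.49)·(200−151)/(20.36−17.49) = 151 + 1.68·49/2.87 ≈ 179.68, so AQI = 180.
Site B: 15.36 ∈ [9.27, 17.48] ↔ index [101, 150].
101 + (15.36−9.27)·(150−101)/(17.48−9.27) = 101 + 6.09·49/8.21 ≈ 137.35, so AQI = 137.
Site E: 0.74 lies in 0.00–2.77, so I_lo=0, I_hi=50, C_lo=0.00, C_hi=2.77.
(50−0)/(2.77−0.00) × (0.74−0.00) + 0 = 50/2.77 × 0.74 + 0 ≈ 13.36 → 13.
AQIs: Site F=287, Site G=177, Site D=180, Site B=137, Site E=13. Sum = 287 + 177 + 180 + 137 + 13 = 794.

794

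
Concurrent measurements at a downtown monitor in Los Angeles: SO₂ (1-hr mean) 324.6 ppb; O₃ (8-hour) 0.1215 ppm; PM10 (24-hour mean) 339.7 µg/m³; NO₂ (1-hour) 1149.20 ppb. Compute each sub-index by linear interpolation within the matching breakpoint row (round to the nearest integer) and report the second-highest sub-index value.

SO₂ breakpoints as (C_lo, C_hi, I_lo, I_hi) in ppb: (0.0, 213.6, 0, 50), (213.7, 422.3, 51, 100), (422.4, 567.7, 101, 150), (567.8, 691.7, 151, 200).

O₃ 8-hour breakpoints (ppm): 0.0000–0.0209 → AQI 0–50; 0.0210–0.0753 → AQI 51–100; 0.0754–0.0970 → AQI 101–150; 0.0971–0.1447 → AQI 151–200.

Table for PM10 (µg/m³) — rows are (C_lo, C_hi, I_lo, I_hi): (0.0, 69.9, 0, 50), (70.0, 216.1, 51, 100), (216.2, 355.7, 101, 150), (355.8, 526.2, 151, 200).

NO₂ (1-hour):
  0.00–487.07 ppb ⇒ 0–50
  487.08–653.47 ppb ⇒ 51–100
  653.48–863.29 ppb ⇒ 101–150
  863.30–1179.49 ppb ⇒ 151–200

SO₂: row 213.7–422.3 (AQI 51–100). (100−51)·(324.6−213.7)/(422.3−213.7) + 51 = 49·110.9/208.6 + 51 ≈ 77.05 → 77.
O₃ 0.1215: bracket 0.0971–0.1447 → index 151–200; slope 49/0.0476, offset 0.0244.
AQI = 151 + 49/0.0476·0.0244 ≈ 176.12 ⇒ 176.
PM10: 339.7 lies in 216.2–355.7, so I_lo=101, I_hi=150, C_lo=216.2, C_hi=355.7.
(150−101)/(355.7−216.2) × (339.7−216.2) + 101 = 49/139.5 × 123.5 + 101 ≈ 144.38 → 144.
NO₂: row 863.30–1179.49 (AQI 151–200). (200−151)·(1149.20−863.30)/(1179.49−863.30) + 151 = 49·285.90/316.19 + 151 ≈ 195.31 → 195.
Sub-indices: SO₂→77, O₃→176, PM10→144, NO₂→195. Ranked high→low: 195, 176, 144, 77. Second-highest sub-index = 176.

176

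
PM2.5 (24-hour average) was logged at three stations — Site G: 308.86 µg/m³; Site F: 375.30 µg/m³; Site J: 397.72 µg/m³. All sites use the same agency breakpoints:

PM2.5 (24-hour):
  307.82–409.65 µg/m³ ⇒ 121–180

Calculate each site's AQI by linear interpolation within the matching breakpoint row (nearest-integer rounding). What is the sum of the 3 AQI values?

Site G: 308.86 ∈ [307.82, 409.65] ↔ index [121, 180].
121 + (308.86−307.82)·(180−121)/(409.65−307.82) = 121 + 1.04·59/101.83 ≈ 121.60, so AQI = 122.
Site F: 375.30 ∈ [307.82, 409.65] ↔ index [121, 180].
121 + (375.30−307.82)·(180−121)/(409.65−307.82) = 121 + 67.48·59/101.83 ≈ 160.10, so AQI = 160.
Site J 397.72: bracket 307.82–409.65 → index 121–180; slope 59/101.83, offset 89.90.
AQI = 121 + 59/101.83·89.90 ≈ 173.09 ⇒ 173.
AQIs: Site G=122, Site F=160, Site J=173. Sum = 122 + 160 + 173 = 455.

455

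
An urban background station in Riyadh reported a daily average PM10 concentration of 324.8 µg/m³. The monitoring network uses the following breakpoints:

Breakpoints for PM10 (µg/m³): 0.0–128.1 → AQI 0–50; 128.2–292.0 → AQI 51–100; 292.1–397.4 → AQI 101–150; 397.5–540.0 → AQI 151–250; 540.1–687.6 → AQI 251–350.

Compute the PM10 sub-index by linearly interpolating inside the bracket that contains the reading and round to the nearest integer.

116

PM10: 324.8 ∈ [292.1, 397.4] ↔ index [101, 150].
101 + (324.8−292.1)·(150−101)/(397.4−292.1) = 101 + 32.7·49/105.3 ≈ 116.22, so AQI = 116.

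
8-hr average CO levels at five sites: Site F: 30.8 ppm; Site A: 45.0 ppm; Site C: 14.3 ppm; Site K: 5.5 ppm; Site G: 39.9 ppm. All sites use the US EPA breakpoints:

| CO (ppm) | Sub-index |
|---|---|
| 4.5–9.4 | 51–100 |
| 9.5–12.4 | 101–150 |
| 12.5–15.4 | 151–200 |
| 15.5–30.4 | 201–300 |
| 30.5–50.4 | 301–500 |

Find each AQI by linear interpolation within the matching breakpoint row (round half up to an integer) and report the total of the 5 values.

1387

Site F 30.8: bracket 30.5–50.4 → index 301–500; slope 199/19.9, offset 0.3.
AQI = 301 + 199/19.9·0.3 ≈ 304.00 ⇒ 304.
Site A: row 30.5–50.4 (AQI 301–500). (500−301)·(45.0−30.5)/(50.4−30.5) + 301 = 199·14.5/19.9 + 301 ≈ 446.00 → 446.
Site C: 14.3 ∈ [12.5, 15.4] ↔ index [151, 200].
151 + (14.3−12.5)·(200−151)/(15.4−12.5) = 151 + 1.8·49/2.9 ≈ 181.41, so AQI = 181.
Site K: 5.5 lies in 4.5–9.4, so I_lo=51, I_hi=100, C_lo=4.5, C_hi=9.4.
(100−51)/(9.4−4.5) × (5.5−4.5) + 51 = 49/4.9 × 1.0 + 51 ≈ 61.00 → 61.
Site G: 39.9 lies in 30.5–50.4, so I_lo=301, I_hi=500, C_lo=30.5, C_hi=50.4.
(500−301)/(50.4−30.5) × (39.9−30.5) + 301 = 199/19.9 × 9.4 + 301 ≈ 395.00 → 395.
AQIs: Site F=304, Site A=446, Site C=181, Site K=61, Site G=395. Sum = 304 + 446 + 181 + 61 + 395 = 1387.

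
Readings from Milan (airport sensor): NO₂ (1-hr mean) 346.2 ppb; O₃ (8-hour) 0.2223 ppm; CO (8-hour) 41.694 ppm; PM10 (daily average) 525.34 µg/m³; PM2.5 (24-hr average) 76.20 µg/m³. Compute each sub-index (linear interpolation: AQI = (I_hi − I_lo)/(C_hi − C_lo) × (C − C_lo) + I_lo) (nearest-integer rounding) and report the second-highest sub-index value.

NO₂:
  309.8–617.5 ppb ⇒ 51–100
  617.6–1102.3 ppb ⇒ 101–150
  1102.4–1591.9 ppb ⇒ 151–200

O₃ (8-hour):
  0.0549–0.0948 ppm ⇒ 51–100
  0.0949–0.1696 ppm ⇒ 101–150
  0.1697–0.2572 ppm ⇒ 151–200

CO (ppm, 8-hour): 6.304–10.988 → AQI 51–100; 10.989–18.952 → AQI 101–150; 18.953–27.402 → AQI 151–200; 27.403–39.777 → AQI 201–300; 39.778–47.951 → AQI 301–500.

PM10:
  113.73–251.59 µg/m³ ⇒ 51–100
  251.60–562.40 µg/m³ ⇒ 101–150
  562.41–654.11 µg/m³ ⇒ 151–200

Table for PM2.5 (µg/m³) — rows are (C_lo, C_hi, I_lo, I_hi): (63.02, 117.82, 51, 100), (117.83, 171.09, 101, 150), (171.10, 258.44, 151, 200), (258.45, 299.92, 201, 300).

NO₂ 346.2: bracket 309.8–617.5 → index 51–100; slope 49/307.7, offset 36.4.
AQI = 51 + 49/307.7·36.4 ≈ 56.80 ⇒ 57.
O₃: 0.2223 ∈ [0.1697, 0.2572] ↔ index [151, 200].
151 + (0.2223−0.1697)·(200−151)/(0.2572−0.1697) = 151 + 0.0526·49/0.0875 ≈ 180.46, so AQI = 180.
CO: 41.694 lies in 39.778–47.951, so I_lo=301, I_hi=500, C_lo=39.778, C_hi=47.951.
(500−301)/(47.951−39.778) × (41.694−39.778) + 301 = 199/8.173 × 1.916 + 301 ≈ 347.65 → 348.
PM10: 525.34 ∈ [251.60, 562.40] ↔ index [101, 150].
101 + (525.34−251.60)·(150−101)/(562.40−251.60) = 101 + 273.74·49/310.80 ≈ 144.16, so AQI = 144.
PM2.5: 76.20 ∈ [63.02, 117.82] ↔ index [51, 100].
51 + (76.20−63.02)·(100−51)/(117.82−63.02) = 51 + 13.18·49/54.80 ≈ 62.79, so AQI = 63.
Sub-indices: NO₂→57, O₃→180, CO→348, PM10→144, PM2.5→63. Ranked high→low: 348, 180, 144, 63, 57. Second-highest sub-index = 180.

180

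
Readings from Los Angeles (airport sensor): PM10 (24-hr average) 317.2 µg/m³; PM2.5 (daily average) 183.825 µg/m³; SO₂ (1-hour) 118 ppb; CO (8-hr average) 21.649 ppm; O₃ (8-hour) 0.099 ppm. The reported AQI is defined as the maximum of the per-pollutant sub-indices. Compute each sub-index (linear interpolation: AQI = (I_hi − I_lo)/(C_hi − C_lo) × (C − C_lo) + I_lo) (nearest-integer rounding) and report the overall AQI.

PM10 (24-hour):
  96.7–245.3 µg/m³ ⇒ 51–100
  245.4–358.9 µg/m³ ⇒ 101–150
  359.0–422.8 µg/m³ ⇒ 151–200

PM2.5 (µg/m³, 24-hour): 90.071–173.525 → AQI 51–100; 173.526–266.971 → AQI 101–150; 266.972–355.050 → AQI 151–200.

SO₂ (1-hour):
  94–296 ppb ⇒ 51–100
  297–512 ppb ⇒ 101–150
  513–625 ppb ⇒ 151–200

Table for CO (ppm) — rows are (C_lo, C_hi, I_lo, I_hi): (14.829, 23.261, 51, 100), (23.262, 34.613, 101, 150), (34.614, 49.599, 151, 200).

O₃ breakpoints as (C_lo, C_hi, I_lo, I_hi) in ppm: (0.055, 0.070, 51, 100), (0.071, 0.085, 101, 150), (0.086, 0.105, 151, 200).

PM10 317.2: bracket 245.4–358.9 → index 101–150; slope 49/113.5, offset 71.8.
AQI = 101 + 49/113.5·71.8 ≈ 132.00 ⇒ 132.
PM2.5: row 173.526–266.971 (AQI 101–150). (150−101)·(183.825−173.526)/(266.971−173.526) + 101 = 49·10.299/93.445 + 101 ≈ 106.40 → 106.
SO₂: 118 lies in 94–296, so I_lo=51, I_hi=100, C_lo=94, C_hi=296.
(100−51)/(296−94) × (118−94) + 51 = 49/202 × 24 + 51 ≈ 56.82 → 57.
CO: row 14.829–23.261 (AQI 51–100). (100−51)·(21.649−14.829)/(23.261−14.829) + 51 = 49·6.820/8.432 + 51 ≈ 90.63 → 91.
O₃: 0.099 ∈ [0.086, 0.105] ↔ index [151, 200].
151 + (0.099−0.086)·(200−151)/(0.105−0.086) = 151 + 0.013·49/0.019 ≈ 184.53, so AQI = 185.
Sub-indices: PM10→132, PM2.5→106, SO₂→57, CO→91, O₃→185. Overall AQI = max = 185; dominant pollutant is O₃.

185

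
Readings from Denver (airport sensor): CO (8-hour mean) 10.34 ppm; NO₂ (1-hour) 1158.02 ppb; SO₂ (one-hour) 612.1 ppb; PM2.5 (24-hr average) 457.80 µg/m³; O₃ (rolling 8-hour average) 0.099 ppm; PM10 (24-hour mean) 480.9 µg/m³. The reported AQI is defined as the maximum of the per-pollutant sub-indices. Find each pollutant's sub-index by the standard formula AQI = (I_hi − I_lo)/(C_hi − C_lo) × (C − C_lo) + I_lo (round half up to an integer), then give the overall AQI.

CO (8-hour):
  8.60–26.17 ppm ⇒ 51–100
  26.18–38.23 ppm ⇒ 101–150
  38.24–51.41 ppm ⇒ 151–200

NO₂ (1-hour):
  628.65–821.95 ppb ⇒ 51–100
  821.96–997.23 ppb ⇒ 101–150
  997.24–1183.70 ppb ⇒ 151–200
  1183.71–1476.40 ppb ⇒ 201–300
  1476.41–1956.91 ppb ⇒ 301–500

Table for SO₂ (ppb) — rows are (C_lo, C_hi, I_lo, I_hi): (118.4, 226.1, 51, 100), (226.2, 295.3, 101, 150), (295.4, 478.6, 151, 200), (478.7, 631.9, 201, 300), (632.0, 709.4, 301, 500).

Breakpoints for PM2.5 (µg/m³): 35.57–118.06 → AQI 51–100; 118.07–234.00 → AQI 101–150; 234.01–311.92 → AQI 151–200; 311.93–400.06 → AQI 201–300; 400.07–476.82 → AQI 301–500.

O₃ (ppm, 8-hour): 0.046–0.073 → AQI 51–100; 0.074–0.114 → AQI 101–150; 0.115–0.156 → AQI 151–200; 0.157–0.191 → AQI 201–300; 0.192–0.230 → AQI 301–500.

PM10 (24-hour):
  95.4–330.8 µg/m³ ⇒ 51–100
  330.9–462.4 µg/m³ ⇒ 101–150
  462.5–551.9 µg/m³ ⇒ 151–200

CO: 10.34 ∈ [8.60, 26.17] ↔ index [51, 100].
51 + (10.34−8.60)·(100−51)/(26.17−8.60) = 51 + 1.74·49/17.57 ≈ 55.85, so AQI = 56.
NO₂: row 997.24–1183.70 (AQI 151–200). (200−151)·(1158.02−997.24)/(1183.70−997.24) + 151 = 49·160.78/186.46 + 151 ≈ 193.25 → 193.
SO₂: row 478.7–631.9 (AQI 201–300). (300−201)·(612.1−478.7)/(631.9−478.7) + 201 = 99·133.4/153.2 + 201 ≈ 287.20 → 287.
PM2.5: 457.80 lies in 400.07–476.82, so I_lo=301, I_hi=500, C_lo=400.07, C_hi=476.82.
(500−301)/(476.82−400.07) × (457.80−400.07) + 301 = 199/76.75 × 57.73 + 301 ≈ 450.68 → 451.
O₃: 0.099 ∈ [0.074, 0.114] ↔ index [101, 150].
101 + (0.099−0.074)·(150−101)/(0.114−0.074) = 101 + 0.025·49/0.040 ≈ 131.63, so AQI = 132.
PM10 480.9: bracket 462.5–551.9 → index 151–200; slope 49/89.4, offset 18.4.
AQI = 151 + 49/89.4·18.4 ≈ 161.09 ⇒ 161.
Sub-indices: CO→56, NO₂→193, SO₂→287, PM2.5→451, O₃→132, PM10→161. Overall AQI = max = 451; dominant pollutant is PM2.5.

451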